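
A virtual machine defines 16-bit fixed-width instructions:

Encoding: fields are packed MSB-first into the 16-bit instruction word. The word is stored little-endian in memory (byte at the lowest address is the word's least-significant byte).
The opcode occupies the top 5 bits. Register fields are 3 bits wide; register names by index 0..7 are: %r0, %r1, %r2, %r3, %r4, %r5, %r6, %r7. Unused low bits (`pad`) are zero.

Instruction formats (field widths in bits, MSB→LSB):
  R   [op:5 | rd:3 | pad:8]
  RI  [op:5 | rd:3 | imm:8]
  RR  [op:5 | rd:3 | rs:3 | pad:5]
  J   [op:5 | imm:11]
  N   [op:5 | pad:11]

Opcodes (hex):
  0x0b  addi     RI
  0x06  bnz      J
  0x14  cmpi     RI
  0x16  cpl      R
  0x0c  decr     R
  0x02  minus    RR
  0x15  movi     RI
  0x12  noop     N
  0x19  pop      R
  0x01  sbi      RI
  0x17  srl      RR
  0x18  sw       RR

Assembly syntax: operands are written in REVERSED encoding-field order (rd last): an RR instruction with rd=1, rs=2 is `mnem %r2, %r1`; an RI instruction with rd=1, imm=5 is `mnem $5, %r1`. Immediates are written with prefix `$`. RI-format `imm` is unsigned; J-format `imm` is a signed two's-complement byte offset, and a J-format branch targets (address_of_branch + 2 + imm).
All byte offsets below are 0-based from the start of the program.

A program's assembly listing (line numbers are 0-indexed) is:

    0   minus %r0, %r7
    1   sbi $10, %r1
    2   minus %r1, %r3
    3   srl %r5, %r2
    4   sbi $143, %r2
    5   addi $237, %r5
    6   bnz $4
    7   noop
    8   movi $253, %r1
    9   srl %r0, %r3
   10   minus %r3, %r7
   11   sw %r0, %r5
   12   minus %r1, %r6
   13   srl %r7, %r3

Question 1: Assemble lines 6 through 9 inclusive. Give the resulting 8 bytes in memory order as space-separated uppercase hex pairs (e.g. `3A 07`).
line 6 (bnz): pack op=0x6:5|imm=4:11 = 0x3004; little→ 04 30
line 7 (noop): pack op=0x12:5|pad=0:11 = 0x9000; little→ 00 90
line 8 (movi): pack op=0x15:5|rd=1:3|imm=253:8 = 0xa9fd; little→ fd a9
line 9 (srl): pack op=0x17:5|rd=3:3|rs=0:3|pad=0:5 = 0xbb00; little→ 00 bb

04 30 00 90 FD A9 00 BB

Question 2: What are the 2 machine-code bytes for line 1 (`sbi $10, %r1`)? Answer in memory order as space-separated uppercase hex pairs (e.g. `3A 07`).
1. sbi fields op=0x1:5|rd=1:3|imm=10:8 → word 090ah → 0a 09

0A 09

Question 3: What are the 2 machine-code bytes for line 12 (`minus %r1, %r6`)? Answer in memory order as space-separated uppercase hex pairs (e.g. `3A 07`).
20 16

L12: minus op=0x2:5|rd=6:3|rs=1:3|pad=0:5 ⇒ 0x1620 ⇒ little 20 16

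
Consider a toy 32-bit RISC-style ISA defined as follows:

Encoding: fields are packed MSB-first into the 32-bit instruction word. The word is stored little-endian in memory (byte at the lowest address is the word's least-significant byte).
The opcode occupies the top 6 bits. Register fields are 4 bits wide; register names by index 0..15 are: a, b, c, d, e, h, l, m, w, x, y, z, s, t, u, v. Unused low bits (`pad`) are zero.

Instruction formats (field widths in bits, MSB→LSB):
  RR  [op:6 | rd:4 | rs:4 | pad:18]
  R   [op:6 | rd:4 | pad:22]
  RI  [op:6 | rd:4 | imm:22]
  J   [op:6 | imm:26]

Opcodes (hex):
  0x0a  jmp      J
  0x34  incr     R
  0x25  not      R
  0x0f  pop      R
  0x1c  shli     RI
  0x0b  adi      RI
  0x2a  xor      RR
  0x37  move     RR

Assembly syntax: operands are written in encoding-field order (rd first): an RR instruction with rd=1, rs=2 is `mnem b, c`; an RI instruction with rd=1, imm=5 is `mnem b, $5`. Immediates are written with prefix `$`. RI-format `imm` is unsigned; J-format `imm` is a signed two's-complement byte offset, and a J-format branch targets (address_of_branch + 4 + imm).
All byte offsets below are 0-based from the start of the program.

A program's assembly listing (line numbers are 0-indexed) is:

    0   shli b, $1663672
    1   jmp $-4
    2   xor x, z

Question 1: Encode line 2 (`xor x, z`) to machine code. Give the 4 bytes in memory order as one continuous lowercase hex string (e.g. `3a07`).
00006caa

line 2 (xor): pack op=0x2a:6|rd=9:4|rs=11:4|pad=0:18 = 0xaa6c0000; little→ 00 00 6c aa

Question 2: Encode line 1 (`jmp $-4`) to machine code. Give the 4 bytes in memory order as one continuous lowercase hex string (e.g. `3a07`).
line 1 (jmp): pack op=0xa:6|imm=-4:26 = 0x2bfffffc; little→ fc ff ff 2b

fcffff2b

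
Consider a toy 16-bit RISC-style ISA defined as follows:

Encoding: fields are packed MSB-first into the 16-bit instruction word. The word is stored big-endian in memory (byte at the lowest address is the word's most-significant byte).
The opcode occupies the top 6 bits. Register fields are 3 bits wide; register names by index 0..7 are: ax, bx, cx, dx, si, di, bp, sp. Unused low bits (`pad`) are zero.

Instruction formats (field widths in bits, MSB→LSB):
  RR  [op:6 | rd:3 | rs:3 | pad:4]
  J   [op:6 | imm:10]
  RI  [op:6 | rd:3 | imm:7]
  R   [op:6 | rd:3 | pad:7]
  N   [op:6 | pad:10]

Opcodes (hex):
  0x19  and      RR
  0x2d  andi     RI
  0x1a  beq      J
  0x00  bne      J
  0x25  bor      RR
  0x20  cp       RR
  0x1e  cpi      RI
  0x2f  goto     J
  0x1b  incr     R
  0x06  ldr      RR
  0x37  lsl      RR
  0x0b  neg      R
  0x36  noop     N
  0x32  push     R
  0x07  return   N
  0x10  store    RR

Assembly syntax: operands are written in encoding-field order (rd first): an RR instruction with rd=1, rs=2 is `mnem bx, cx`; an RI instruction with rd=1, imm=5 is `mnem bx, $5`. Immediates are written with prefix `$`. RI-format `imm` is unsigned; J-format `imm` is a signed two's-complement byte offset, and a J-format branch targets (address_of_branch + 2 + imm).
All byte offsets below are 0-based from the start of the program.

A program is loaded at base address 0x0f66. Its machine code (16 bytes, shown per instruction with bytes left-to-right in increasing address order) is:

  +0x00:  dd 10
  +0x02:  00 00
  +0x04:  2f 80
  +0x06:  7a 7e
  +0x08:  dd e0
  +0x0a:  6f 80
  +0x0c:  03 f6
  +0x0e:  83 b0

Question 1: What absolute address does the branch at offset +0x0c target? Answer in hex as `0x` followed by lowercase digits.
0x0f6a

[0c] 03 f6 → 0x03f6
  op=0x03f6>>10=0x0 ⇒ bne (J)
  imm: (w>>0)&0x3ff=0x3f6 (s10→-10) → $-10
  target = base 0x0f66 + off 0x0c + 2 + imm -10 = 0x0f6a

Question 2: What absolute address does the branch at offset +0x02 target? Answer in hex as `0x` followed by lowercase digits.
0x0f6a

+0x02: 00 00 ⇒ word 0x0000 (big)
  top 6b → 0x0 → bne [J]
  [9:0] imm=0 = $0
  target = base 0x0f66 + off 0x02 + 2 + imm 0 = 0x0f6a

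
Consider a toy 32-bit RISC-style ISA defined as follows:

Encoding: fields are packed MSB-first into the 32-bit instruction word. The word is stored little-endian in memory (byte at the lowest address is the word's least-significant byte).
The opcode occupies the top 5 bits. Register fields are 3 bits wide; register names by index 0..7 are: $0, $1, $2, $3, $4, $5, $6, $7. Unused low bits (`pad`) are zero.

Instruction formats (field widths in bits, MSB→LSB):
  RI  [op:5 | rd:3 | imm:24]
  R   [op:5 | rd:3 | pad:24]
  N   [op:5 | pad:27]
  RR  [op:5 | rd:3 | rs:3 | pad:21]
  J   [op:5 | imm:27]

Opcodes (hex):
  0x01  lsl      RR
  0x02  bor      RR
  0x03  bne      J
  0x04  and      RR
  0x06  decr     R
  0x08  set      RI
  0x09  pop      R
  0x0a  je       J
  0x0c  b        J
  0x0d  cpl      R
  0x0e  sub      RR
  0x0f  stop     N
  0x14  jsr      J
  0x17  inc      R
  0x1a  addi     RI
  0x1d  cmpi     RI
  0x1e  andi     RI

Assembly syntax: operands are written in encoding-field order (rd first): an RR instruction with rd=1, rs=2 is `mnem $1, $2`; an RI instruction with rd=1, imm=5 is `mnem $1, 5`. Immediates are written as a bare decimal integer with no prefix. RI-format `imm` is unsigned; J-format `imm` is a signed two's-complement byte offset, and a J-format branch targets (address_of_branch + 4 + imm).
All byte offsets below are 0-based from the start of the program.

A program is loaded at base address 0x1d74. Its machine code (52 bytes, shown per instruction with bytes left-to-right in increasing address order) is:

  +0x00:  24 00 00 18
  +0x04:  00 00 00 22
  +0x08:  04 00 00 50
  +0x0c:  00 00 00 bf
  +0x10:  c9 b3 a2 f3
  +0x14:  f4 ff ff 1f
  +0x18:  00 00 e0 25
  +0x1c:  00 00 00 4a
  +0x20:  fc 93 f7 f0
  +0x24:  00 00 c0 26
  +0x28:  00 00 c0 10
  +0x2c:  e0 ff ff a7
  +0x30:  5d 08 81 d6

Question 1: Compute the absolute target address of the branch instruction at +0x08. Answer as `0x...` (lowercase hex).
0x1d84

+0x08: 04 00 00 50 ⇒ word 0x50000004 (little)
  op=0x50000004>>27=0xa ⇒ je (J)
  imm@[26:0]=0x4 ⇒ 4
  target = base 0x1d74 + off 0x08 + 4 + imm 4 = 0x1d84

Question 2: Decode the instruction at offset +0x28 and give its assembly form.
bor $0, $6

[28] 00 00 c0 10 → 0x10c00000
  top 5b → 0x2 → bor [RR]
  [26:24] rd=0 = $0
  [23:21] rs=6 = $6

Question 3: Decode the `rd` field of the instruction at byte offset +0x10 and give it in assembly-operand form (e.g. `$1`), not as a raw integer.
[10] c9 b3 a2 f3 → 0xf3a2b3c9
  op=0xf3a2b3c9>>27=0x1e ⇒ andi (RI)
  [26:24] rd=3 = $3
  [23:0] imm=10662857 = 10662857

$3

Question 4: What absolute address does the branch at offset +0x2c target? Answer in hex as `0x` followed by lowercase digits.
0x1d84

@+2c  little-endian(e0 ff ff a7) = 0xa7ffffe0
  op=0xa7ffffe0>>27=0x14 ⇒ jsr (J)
  [26:0] imm=134217696 (s27→-32) = -32
  target = base 0x1d74 + off 0x2c + 4 + imm -32 = 0x1d84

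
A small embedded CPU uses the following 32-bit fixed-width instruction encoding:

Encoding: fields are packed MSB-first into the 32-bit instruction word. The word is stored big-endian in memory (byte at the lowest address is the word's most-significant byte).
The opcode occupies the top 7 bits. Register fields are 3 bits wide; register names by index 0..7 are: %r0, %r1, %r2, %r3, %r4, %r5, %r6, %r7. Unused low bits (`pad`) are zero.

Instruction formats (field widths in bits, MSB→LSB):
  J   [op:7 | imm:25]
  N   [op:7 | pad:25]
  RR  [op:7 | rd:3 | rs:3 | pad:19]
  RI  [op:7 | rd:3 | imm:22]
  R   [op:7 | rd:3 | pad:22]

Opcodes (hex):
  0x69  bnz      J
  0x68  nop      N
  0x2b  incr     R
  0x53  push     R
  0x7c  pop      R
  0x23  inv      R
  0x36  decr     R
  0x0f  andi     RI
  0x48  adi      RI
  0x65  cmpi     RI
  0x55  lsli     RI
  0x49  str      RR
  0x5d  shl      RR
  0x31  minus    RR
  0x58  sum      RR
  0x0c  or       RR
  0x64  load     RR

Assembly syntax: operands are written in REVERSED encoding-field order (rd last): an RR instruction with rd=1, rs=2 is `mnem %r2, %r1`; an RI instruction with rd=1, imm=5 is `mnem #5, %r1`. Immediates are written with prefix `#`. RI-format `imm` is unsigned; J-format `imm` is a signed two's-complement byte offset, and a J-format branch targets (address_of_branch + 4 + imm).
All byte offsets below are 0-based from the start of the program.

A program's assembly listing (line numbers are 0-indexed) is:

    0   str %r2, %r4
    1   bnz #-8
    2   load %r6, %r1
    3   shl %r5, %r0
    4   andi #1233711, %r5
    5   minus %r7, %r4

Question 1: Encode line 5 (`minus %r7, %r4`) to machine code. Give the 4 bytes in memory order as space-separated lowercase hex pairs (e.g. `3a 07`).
63 38 00 00

line 5 (minus): pack op=0x31:7|rd=4:3|rs=7:3|pad=0:19 = 0x63380000; big→ 63 38 00 00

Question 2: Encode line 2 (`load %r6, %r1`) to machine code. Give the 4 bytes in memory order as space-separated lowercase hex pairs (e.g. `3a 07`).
c8 70 00 00

2. load fields op=0x64:7|rd=1:3|rs=6:3|pad=0:19 → word c8700000h → c8 70 00 00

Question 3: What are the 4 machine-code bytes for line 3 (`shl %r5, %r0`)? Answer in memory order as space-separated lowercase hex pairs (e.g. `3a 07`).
ba 28 00 00

L3: shl op=0x5d:7|rd=0:3|rs=5:3|pad=0:19 ⇒ 0xba280000 ⇒ big ba 28 00 00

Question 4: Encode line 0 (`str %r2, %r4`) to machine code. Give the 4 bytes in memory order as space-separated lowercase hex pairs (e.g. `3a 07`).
0. str fields op=0x49:7|rd=4:3|rs=2:3|pad=0:19 → word 93100000h → 93 10 00 00

93 10 00 00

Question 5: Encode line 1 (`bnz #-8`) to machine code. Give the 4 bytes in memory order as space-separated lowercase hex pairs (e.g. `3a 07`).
1. bnz fields op=0x69:7|imm=-8:25 → word d3fffff8h → d3 ff ff f8

d3 ff ff f8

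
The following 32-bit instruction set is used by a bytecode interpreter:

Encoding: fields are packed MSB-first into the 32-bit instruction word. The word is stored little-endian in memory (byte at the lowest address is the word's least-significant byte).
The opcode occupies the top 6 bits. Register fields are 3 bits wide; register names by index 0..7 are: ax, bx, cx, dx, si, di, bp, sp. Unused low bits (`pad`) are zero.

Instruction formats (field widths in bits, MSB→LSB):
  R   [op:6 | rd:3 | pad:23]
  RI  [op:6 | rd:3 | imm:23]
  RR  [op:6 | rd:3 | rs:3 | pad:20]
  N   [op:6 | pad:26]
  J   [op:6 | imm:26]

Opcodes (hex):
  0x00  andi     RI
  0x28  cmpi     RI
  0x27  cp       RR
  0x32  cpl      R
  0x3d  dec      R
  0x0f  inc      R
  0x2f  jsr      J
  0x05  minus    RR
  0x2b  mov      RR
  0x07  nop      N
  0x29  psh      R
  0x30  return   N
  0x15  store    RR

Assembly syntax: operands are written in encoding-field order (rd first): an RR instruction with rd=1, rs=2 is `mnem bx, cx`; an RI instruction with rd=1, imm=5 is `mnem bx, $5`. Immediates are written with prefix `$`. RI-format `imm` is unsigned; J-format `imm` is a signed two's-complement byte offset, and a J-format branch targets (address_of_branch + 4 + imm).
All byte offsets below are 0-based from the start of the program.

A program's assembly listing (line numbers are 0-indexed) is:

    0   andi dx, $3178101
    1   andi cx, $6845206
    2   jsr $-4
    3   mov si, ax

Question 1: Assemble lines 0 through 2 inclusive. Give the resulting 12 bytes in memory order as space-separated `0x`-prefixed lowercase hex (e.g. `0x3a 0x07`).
0x75 0x7e 0xb0 0x01 0x16 0x73 0x68 0x01 0xfc 0xff 0xff 0xbf

0. andi fields op=0x0:6|rd=3:3|imm=3178101:23 → word 01b07e75h → 75 7e b0 01
1. andi fields op=0x0:6|rd=2:3|imm=6845206:23 → word 01687316h → 16 73 68 01
2. jsr fields op=0x2f:6|imm=-4:26 → word bffffffch → fc ff ff bf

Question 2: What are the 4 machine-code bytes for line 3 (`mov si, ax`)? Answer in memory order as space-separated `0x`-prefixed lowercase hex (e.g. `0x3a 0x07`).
0x00 0x00 0x00 0xae

L3: mov op=0x2b:6|rd=4:3|rs=0:3|pad=0:20 ⇒ 0xae000000 ⇒ little 00 00 00 ae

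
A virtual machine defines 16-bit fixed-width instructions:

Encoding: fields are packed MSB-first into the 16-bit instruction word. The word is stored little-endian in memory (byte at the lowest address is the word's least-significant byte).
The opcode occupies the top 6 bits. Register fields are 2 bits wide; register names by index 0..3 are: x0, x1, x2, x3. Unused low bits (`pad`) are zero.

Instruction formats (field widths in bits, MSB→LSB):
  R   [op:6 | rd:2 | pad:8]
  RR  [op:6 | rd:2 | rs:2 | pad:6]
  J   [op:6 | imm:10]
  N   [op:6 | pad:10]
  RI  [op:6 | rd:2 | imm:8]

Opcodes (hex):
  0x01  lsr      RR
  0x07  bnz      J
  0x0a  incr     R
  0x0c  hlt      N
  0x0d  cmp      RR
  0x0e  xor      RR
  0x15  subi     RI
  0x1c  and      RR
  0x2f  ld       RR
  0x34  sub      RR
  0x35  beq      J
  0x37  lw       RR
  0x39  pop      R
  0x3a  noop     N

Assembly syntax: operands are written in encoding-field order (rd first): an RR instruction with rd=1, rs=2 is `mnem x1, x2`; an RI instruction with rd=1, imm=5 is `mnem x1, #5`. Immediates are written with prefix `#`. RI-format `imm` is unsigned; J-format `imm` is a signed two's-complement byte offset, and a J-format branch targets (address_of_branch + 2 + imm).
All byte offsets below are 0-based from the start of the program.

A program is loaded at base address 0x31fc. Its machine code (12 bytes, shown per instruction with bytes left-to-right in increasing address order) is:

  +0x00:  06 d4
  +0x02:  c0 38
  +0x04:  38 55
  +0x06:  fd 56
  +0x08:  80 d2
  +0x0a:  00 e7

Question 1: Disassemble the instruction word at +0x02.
off 0x02: read c0 38 as little → 0x38c0
  opcode bits[15:10]=0xe: xor/RR
  rd: (w>>8)&0x3=0x0 → x0
  rs: (w>>6)&0x3=0x3 → x3

xor x0, x3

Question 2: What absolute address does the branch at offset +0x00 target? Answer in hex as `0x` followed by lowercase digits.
0x3204

off 0x00: read 06 d4 as little → 0xd406
  top 6b → 0x35 → beq [J]
  imm@[9:0]=0x6 ⇒ #6
  target = base 0x31fc + off 0x00 + 2 + imm 6 = 0x3204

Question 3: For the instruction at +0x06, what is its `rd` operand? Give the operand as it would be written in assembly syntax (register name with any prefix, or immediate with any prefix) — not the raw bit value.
x2

off 0x06: read fd 56 as little → 0x56fd
  op=0x56fd>>10=0x15 ⇒ subi (RI)
  [9:8] rd=2 = x2
  [7:0] imm=253 = #253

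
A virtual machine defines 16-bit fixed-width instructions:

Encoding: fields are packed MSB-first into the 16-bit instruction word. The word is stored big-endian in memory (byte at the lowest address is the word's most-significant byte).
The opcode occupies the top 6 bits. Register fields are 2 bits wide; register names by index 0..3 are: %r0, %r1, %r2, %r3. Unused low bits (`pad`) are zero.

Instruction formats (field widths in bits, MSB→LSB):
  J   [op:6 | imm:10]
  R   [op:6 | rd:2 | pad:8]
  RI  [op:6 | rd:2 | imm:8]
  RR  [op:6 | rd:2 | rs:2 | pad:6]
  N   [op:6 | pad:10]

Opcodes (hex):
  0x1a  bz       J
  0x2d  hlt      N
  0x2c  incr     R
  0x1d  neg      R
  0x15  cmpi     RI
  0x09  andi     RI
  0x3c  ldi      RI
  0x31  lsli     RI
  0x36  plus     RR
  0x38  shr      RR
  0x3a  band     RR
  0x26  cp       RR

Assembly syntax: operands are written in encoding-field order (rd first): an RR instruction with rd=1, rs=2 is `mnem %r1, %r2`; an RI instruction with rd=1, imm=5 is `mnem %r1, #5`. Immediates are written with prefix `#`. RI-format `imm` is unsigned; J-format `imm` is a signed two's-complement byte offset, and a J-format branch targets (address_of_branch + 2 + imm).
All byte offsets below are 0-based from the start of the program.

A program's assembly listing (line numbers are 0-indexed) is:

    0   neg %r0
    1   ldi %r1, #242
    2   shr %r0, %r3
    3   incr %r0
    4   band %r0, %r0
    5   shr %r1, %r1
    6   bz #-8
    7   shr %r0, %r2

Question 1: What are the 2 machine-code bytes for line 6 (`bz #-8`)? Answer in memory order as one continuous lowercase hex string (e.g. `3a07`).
6bf8

L6: bz op=0x1a:6|imm=-8:10 ⇒ 0x6bf8 ⇒ big 6b f8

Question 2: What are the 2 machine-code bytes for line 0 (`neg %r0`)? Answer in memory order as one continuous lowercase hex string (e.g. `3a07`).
7400

L0: neg op=0x1d:6|rd=0:2|pad=0:8 ⇒ 0x7400 ⇒ big 74 00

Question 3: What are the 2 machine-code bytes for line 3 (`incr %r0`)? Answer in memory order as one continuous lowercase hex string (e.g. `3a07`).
b000

L3: incr op=0x2c:6|rd=0:2|pad=0:8 ⇒ 0xb000 ⇒ big b0 00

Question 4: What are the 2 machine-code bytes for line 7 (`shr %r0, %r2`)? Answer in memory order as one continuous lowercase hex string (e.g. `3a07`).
line 7 (shr): pack op=0x38:6|rd=0:2|rs=2:2|pad=0:6 = 0xe080; big→ e0 80

e080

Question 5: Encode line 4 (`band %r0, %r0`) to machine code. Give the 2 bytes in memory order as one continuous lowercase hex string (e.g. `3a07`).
e800

line 4 (band): pack op=0x3a:6|rd=0:2|rs=0:2|pad=0:6 = 0xe800; big→ e8 00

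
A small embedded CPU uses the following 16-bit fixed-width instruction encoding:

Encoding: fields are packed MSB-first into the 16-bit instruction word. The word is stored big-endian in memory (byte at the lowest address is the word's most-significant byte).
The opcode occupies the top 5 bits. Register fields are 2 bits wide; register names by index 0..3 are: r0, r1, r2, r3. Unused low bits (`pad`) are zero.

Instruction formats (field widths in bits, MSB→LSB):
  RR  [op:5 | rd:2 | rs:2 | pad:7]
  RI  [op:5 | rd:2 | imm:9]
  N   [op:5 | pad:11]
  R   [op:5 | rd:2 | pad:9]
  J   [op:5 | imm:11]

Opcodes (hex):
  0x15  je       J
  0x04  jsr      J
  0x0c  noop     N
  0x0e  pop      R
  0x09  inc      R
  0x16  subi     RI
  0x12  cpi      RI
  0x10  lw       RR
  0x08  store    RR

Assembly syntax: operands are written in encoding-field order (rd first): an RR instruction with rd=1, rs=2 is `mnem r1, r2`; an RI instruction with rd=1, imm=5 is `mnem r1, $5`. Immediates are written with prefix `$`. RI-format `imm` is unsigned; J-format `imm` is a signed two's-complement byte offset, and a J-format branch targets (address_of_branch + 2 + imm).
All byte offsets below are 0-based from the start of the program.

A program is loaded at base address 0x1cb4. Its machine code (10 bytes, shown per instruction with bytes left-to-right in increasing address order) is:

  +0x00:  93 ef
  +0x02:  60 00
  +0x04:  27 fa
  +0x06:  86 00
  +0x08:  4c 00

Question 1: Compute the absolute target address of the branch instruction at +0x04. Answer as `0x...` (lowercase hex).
@+04  big-endian(27 fa) = 0x27fa
  top 5b → 0x4 → jsr [J]
  [10:0] imm=2042 (s11→-6) = $-6
  target = base 0x1cb4 + off 0x04 + 2 + imm -6 = 0x1cb4

0x1cb4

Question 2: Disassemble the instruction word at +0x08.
inc r2

off 0x08: read 4c 00 as big → 0x4c00
  op=0x4c00>>11=0x9 ⇒ inc (R)
  [10:9] rd=2 = r2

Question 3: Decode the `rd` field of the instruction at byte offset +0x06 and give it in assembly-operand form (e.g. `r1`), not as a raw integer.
r3

off 0x06: read 86 00 as big → 0x8600
  opcode bits[15:11]=0x10: lw/RR
  [10:9] rd=3 = r3
  [8:7] rs=0 = r0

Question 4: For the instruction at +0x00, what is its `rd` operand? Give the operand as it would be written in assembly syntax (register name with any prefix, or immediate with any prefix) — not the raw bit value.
r1

@+00  big-endian(93 ef) = 0x93ef
  top 5b → 0x12 → cpi [RI]
  rd: (w>>9)&0x3=0x1 → r1
  imm: (w>>0)&0x1ff=0x1ef → $495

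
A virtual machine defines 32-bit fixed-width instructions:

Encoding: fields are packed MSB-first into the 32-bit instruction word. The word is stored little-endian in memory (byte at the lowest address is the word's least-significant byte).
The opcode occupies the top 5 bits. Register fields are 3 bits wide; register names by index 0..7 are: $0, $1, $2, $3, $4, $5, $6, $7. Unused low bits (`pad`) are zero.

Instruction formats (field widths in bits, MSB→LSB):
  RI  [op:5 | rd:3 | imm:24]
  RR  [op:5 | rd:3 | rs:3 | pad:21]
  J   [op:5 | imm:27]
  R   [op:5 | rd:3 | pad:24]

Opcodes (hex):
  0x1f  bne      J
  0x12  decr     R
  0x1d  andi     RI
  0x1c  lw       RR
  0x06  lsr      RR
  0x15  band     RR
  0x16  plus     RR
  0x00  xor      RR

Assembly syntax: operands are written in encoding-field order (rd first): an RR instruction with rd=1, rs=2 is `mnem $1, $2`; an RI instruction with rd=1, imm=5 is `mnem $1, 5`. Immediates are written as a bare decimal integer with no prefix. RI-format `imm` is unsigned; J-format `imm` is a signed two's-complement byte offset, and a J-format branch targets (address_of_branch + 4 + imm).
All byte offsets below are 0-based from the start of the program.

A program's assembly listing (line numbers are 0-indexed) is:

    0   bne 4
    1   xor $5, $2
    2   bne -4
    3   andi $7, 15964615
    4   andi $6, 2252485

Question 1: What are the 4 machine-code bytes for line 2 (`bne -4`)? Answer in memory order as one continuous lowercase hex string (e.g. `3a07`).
line 2 (bne): pack op=0x1f:5|imm=-4:27 = 0xfffffffc; little→ fc ff ff ff

fcffffff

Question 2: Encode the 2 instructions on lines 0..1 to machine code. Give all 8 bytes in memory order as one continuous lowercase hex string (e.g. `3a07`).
040000f800004005

line 0 (bne): pack op=0x1f:5|imm=4:27 = 0xf8000004; little→ 04 00 00 f8
line 1 (xor): pack op=0x0:5|rd=5:3|rs=2:3|pad=0:21 = 0x05400000; little→ 00 00 40 05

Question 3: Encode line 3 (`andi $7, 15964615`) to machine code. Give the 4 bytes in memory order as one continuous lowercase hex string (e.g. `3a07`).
c799f3ef

3. andi fields op=0x1d:5|rd=7:3|imm=15964615:24 → word eff399c7h → c7 99 f3 ef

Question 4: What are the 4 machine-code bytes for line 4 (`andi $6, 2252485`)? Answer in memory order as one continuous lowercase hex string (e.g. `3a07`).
line 4 (andi): pack op=0x1d:5|rd=6:3|imm=2252485:24 = 0xee225ec5; little→ c5 5e 22 ee

c55e22ee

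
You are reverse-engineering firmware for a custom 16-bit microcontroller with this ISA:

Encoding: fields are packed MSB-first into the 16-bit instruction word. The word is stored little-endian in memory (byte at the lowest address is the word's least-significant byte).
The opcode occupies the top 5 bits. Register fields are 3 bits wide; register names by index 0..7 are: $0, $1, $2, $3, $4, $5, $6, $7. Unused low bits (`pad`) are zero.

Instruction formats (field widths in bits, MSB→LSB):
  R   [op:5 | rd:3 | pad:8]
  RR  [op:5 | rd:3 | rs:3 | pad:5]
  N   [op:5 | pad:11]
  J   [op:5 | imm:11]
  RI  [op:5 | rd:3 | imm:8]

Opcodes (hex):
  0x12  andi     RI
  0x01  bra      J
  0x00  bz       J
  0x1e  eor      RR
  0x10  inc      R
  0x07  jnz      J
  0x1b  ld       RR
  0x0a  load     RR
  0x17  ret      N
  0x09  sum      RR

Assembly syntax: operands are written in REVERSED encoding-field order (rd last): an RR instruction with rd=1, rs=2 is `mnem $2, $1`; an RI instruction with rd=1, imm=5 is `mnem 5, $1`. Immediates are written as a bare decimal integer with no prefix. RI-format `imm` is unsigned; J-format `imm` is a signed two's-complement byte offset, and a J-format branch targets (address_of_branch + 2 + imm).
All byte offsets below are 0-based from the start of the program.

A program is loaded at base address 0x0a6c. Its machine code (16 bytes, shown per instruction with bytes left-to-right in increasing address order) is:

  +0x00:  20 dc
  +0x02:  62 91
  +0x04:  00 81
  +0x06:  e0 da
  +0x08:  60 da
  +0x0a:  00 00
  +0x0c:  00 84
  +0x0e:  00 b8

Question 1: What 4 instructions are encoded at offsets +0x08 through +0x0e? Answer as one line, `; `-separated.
ld $3, $2; bz 0; inc $4; ret

[08] 60 da → 0xda60
  op=0xda60>>11=0x1b ⇒ ld (RR)
  rd: (w>>8)&0x7=0x2 → $2
  rs: (w>>5)&0x7=0x3 → $3
[0a] 00 00 → 0x0000
  op=0x0000>>11=0x0 ⇒ bz (J)
  imm: (w>>0)&0x7ff=0x0 → 0
[0c] 00 84 → 0x8400
  op=0x8400>>11=0x10 ⇒ inc (R)
  rd: (w>>8)&0x7=0x4 → $4
[0e] 00 b8 → 0xb800
  op=0xb800>>11=0x17 ⇒ ret (N)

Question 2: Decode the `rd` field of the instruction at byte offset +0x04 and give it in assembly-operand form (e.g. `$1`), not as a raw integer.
$1

off 0x04: read 00 81 as little → 0x8100
  op=0x8100>>11=0x10 ⇒ inc (R)
  rd@[10:8]=0x1 ⇒ $1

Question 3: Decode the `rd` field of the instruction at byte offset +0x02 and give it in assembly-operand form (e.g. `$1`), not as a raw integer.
$1

@+02  little-endian(62 91) = 0x9162
  op=0x9162>>11=0x12 ⇒ andi (RI)
  rd@[10:8]=0x1 ⇒ $1
  imm@[7:0]=0x62 ⇒ 98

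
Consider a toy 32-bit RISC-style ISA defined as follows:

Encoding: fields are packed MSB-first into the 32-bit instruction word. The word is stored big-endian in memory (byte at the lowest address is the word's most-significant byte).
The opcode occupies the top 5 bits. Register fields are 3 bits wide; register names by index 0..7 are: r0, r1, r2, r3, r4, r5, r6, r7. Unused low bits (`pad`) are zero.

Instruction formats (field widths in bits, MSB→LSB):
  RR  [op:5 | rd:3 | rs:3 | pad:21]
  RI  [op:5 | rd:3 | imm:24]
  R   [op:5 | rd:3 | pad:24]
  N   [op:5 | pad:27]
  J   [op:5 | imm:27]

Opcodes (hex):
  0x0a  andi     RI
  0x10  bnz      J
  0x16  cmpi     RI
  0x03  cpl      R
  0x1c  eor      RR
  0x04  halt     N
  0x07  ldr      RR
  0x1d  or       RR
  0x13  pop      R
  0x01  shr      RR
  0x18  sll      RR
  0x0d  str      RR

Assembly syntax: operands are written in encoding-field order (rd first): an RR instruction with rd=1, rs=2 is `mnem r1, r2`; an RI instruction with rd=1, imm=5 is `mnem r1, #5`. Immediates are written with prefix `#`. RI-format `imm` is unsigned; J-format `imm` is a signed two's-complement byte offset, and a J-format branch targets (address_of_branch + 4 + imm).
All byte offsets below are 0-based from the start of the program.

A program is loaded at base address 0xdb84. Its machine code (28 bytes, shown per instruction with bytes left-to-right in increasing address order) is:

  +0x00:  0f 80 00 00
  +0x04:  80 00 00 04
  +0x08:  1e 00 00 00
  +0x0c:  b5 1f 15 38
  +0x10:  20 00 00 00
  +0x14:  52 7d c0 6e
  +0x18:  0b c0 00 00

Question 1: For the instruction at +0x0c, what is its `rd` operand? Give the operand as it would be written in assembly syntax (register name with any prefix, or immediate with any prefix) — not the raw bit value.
r5

@+0c  big-endian(b5 1f 15 38) = 0xb51f1538
  op=0xb51f1538>>27=0x16 ⇒ cmpi (RI)
  rd@[26:24]=0x5 ⇒ r5
  imm@[23:0]=0x1f1538 ⇒ #2037048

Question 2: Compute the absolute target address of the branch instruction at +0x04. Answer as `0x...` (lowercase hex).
0xdb90

+0x04: 80 00 00 04 ⇒ word 0x80000004 (big)
  top 5b → 0x10 → bnz [J]
  [26:0] imm=4 = #4
  target = base 0xdb84 + off 0x04 + 4 + imm 4 = 0xdb90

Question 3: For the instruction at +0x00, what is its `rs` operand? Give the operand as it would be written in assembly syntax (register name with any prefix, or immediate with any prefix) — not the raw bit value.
r4

+0x00: 0f 80 00 00 ⇒ word 0x0f800000 (big)
  opcode bits[31:27]=0x1: shr/RR
  rd@[26:24]=0x7 ⇒ r7
  rs@[23:21]=0x4 ⇒ r4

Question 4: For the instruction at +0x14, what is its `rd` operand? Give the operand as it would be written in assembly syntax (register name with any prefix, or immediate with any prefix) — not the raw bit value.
+0x14: 52 7d c0 6e ⇒ word 0x527dc06e (big)
  top 5b → 0xa → andi [RI]
  rd@[26:24]=0x2 ⇒ r2
  imm@[23:0]=0x7dc06e ⇒ #8241262

r2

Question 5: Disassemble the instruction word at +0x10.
off 0x10: read 20 00 00 00 as big → 0x20000000
  top 5b → 0x4 → halt [N]

halt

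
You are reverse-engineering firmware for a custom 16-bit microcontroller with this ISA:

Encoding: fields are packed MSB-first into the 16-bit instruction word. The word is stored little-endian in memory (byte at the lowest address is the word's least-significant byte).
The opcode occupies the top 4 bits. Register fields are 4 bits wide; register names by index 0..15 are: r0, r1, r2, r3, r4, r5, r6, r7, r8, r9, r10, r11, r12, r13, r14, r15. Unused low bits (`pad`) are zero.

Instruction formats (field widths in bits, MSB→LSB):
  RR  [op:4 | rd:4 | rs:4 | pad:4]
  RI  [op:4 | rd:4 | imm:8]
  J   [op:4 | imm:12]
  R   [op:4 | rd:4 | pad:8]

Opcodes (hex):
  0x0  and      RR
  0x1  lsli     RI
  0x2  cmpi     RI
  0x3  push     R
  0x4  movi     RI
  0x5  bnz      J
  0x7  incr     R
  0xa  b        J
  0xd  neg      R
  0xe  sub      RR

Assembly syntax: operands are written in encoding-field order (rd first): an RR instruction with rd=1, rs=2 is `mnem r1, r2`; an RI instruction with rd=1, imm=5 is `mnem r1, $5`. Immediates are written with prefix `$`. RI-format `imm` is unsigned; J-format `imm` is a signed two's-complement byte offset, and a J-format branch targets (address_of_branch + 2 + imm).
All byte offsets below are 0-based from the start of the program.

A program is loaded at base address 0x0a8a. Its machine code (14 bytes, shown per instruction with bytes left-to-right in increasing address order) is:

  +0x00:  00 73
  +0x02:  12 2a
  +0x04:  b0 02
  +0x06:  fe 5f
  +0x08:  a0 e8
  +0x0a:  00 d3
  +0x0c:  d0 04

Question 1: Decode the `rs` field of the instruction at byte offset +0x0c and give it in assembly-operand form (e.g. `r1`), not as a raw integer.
r13

+0x0c: d0 04 ⇒ word 0x04d0 (little)
  opcode bits[15:12]=0x0: and/RR
  [11:8] rd=4 = r4
  [7:4] rs=13 = r13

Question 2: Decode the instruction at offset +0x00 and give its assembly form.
[00] 00 73 → 0x7300
  op=0x7300>>12=0x7 ⇒ incr (R)
  [11:8] rd=3 = r3

incr r3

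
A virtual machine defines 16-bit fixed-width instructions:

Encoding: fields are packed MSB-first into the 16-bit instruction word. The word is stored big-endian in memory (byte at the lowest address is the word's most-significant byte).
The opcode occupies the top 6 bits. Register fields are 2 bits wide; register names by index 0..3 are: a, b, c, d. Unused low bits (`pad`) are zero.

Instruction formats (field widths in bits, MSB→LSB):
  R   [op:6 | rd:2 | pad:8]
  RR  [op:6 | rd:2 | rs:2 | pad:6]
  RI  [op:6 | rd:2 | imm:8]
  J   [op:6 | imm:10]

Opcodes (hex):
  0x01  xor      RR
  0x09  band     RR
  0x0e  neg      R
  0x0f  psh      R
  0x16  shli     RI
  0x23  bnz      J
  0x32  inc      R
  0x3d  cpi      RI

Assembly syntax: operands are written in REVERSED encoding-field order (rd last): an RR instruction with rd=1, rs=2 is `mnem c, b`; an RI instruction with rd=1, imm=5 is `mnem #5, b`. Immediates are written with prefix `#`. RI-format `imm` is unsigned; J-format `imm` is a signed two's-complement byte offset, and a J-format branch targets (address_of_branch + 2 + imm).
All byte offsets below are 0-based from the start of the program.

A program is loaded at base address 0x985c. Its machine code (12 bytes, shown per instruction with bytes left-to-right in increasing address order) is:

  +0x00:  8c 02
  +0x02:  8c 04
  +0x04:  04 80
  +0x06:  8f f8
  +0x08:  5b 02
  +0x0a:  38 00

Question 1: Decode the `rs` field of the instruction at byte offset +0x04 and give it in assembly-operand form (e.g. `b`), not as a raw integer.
c

@+04  big-endian(04 80) = 0x0480
  top 6b → 0x1 → xor [RR]
  [9:8] rd=0 = a
  [7:6] rs=2 = c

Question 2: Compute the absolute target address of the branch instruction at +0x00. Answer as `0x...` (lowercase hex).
off 0x00: read 8c 02 as big → 0x8c02
  opcode bits[15:10]=0x23: bnz/J
  [9:0] imm=2 = #2
  target = base 0x985c + off 0x00 + 2 + imm 2 = 0x9860

0x9860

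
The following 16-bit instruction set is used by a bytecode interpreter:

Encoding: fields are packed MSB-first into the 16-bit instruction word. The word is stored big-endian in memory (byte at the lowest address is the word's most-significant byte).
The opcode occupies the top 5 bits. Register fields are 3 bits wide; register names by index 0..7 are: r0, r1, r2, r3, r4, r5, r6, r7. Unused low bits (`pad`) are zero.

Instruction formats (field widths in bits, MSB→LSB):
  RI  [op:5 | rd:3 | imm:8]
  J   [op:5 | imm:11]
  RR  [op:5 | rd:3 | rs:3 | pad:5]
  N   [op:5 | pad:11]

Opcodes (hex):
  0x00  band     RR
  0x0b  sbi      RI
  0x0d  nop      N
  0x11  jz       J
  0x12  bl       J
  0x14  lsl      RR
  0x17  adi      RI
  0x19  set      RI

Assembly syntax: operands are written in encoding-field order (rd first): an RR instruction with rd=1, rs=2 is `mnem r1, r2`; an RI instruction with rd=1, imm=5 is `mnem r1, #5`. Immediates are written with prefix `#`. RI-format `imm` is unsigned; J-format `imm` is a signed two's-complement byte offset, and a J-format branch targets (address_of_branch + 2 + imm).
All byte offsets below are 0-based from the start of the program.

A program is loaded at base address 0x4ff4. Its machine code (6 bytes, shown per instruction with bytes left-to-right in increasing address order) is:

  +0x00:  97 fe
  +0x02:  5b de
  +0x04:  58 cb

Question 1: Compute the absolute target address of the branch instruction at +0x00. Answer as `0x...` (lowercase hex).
off 0x00: read 97 fe as big → 0x97fe
  opcode bits[15:11]=0x12: bl/J
  imm: (w>>0)&0x7ff=0x7fe (s11→-2) → #-2
  target = base 0x4ff4 + off 0x00 + 2 + imm -2 = 0x4ff4

0x4ff4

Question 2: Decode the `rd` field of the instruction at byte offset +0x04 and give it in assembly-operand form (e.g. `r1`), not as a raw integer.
@+04  big-endian(58 cb) = 0x58cb
  top 5b → 0xb → sbi [RI]
  rd@[10:8]=0x0 ⇒ r0
  imm@[7:0]=0xcb ⇒ #203

r0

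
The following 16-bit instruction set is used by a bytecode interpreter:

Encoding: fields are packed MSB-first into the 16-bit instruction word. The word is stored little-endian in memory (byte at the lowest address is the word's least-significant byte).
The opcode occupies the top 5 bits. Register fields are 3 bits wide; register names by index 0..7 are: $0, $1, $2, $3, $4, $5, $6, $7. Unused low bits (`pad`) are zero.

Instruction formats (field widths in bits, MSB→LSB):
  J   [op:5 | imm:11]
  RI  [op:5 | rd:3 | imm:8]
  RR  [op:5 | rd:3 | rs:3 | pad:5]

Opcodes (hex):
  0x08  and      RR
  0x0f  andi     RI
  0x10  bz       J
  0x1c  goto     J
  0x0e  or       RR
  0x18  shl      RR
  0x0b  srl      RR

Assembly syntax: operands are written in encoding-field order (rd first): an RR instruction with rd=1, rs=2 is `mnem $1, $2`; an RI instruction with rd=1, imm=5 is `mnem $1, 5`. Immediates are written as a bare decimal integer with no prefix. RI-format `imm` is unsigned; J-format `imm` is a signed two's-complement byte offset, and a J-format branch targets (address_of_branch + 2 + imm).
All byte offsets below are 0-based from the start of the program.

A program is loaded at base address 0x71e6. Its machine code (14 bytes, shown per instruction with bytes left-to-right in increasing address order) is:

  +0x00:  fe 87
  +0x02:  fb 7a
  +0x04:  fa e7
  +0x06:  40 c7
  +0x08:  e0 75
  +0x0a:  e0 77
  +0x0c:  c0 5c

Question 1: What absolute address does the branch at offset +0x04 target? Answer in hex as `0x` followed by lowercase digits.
+0x04: fa e7 ⇒ word 0xe7fa (little)
  top 5b → 0x1c → goto [J]
  imm: (w>>0)&0x7ff=0x7fa (s11→-6) → -6
  target = base 0x71e6 + off 0x04 + 2 + imm -6 = 0x71e6

0x71e6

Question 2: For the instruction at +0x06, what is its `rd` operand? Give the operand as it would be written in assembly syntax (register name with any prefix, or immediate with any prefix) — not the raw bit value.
[06] 40 c7 → 0xc740
  op=0xc740>>11=0x18 ⇒ shl (RR)
  [10:8] rd=7 = $7
  [7:5] rs=2 = $2

$7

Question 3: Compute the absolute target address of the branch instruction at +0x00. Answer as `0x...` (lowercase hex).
@+00  little-endian(fe 87) = 0x87fe
  op=0x87fe>>11=0x10 ⇒ bz (J)
  imm: (w>>0)&0x7ff=0x7fe (s11→-2) → -2
  target = base 0x71e6 + off 0x00 + 2 + imm -2 = 0x71e6

0x71e6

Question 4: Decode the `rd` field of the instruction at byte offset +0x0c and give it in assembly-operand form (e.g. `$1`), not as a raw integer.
[0c] c0 5c → 0x5cc0
  opcode bits[15:11]=0xb: srl/RR
  [10:8] rd=4 = $4
  [7:5] rs=6 = $6

$4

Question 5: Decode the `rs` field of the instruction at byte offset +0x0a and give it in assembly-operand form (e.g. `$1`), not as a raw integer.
$7

@+0a  little-endian(e0 77) = 0x77e0
  op=0x77e0>>11=0xe ⇒ or (RR)
  rd@[10:8]=0x7 ⇒ $7
  rs@[7:5]=0x7 ⇒ $7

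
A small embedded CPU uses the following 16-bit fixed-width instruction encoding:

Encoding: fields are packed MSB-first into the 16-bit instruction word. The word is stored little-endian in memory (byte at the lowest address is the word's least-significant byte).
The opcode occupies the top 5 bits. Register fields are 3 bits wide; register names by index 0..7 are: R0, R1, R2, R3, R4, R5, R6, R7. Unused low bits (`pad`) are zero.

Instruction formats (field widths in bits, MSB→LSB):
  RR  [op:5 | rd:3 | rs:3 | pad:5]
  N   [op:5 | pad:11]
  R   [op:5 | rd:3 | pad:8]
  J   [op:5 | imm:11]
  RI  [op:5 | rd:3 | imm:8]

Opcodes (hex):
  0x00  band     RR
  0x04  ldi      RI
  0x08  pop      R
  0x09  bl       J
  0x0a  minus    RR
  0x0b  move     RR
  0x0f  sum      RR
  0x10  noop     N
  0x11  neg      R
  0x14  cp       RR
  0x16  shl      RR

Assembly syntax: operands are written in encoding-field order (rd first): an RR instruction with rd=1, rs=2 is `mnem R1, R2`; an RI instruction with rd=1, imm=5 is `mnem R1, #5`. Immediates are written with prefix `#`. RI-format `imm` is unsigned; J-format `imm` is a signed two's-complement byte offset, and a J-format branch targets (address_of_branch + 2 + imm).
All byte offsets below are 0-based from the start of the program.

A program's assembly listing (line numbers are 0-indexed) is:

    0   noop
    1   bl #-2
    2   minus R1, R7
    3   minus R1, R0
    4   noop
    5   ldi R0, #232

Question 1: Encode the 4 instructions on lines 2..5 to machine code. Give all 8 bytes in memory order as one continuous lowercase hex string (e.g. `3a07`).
e05100510080e820

2. minus fields op=0xa:5|rd=1:3|rs=7:3|pad=0:5 → word 51e0h → e0 51
3. minus fields op=0xa:5|rd=1:3|rs=0:3|pad=0:5 → word 5100h → 00 51
4. noop fields op=0x10:5|pad=0:11 → word 8000h → 00 80
5. ldi fields op=0x4:5|rd=0:3|imm=232:8 → word 20e8h → e8 20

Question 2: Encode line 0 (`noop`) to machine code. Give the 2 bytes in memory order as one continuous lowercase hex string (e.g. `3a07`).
0080

line 0 (noop): pack op=0x10:5|pad=0:11 = 0x8000; little→ 00 80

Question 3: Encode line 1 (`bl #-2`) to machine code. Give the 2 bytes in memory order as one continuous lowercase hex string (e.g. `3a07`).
1. bl fields op=0x9:5|imm=-2:11 → word 4ffeh → fe 4f

fe4f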